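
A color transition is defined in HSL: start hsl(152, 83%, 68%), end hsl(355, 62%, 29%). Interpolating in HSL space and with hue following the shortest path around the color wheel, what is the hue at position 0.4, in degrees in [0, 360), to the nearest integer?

Hue: 355 − 152 = 203°, but |203| > 180 so the shorter arc goes the other way: Δh = 203 − 360 = -157°.
H = 152 + 0.4 × (-157) = 89.2 → 89°

89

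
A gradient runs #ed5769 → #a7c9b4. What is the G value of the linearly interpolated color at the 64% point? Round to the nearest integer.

G₁ = 87 (from #ed5769), G₂ = 201 (from #a7c9b4).
G = 87 + 0.64 × (201 − 87) = 159.96 → 160

160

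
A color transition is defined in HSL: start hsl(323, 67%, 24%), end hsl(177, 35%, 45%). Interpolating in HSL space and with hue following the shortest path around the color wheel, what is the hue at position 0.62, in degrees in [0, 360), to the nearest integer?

232

Hue arc: Δh = 177 − 323 = -146° (|Δh| ≤ 180, already the shorter path).
H = 323 + 0.62 × (-146) = 232.48 → 232°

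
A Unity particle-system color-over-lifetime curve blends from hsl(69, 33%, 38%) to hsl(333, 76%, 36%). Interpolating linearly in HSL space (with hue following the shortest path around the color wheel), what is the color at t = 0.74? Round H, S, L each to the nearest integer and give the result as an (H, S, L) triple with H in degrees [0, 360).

(358, 65, 37)

Hue: 333 − 69 = 264°, but |264| > 180 so the shorter arc goes the other way: Δh = 264 − 360 = -96°.
H = 69 + 0.74 × (-96) = -2.04 → -2 → -2 mod 360 = 358°
S = 33 + 0.74 × (76 − 33) = 64.82 → 65%
L = 38 + 0.74 × (36 − 38) = 36.52 → 37%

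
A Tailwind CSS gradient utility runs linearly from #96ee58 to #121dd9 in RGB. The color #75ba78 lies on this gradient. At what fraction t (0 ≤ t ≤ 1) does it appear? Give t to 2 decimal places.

0.25

Invert the lerp on the G channel (largest span, 209): t = (186 − 238) / (29 − 238) = -52/-209 = 0.2488.
Check on R: (117 − 150)/(18 − 150) = 0.25 ✓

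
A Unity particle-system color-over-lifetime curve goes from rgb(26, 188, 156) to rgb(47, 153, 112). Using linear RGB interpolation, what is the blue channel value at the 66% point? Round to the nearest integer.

B = 156 + 0.66 × (112 − 156) = 126.96 → 127

127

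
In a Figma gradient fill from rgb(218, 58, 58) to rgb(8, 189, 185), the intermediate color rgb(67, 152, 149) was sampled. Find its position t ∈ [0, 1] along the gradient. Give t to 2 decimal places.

0.72

Invert the lerp on the R channel (largest span, 210): t = (67 − 218) / (8 − 218) = -151/-210 = 0.71905.
Check on G: (152 − 58)/(189 − 58) = 0.7176 ✓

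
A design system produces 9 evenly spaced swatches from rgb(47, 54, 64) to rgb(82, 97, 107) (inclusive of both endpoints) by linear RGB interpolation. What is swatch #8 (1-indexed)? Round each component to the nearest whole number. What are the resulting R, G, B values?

(78, 92, 102)

With 9 swatches and endpoints inclusive, swatch 8 sits at t = (8 − 1)/(9 − 1) = 7/8 ≈ 0.875.
R = 47 + 0.875 × (82 − 47) = 77.625 → 78
G = 54 + 0.875 × (97 − 54) = 91.625 → 92
B = 64 + 0.875 × (107 − 64) = 101.625 → 102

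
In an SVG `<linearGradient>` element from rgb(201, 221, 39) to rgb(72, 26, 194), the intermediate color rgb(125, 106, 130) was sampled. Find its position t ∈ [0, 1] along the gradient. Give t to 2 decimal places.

Invert the lerp on the G channel (largest span, 195): t = (106 − 221) / (26 − 221) = -115/-195 = 0.58974.
Check on R: (125 − 201)/(72 − 201) = 0.5891 ✓

0.59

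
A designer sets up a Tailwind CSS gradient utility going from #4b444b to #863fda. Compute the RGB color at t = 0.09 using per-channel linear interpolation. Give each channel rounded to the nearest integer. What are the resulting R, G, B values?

#4b444b → (75, 68, 75); #863fda → (134, 63, 218).
R = 75 + 0.09 × (134 − 75) = 75 + 0.09 × 59 = 80.31 → 80
G = 68 + 0.09 × (63 − 68) = 68 + 0.09 × -5 = 67.55 → 68
B = 75 + 0.09 × (218 − 75) = 75 + 0.09 × 143 = 87.87 → 88
So the blended color is (80, 68, 88), about #504458.

(80, 68, 88)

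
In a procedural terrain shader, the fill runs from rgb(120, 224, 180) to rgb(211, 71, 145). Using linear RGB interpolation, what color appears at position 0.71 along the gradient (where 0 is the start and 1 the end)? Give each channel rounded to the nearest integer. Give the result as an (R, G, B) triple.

(185, 115, 155)

R = 120 + 0.71 × (211 − 120) = 120 + 0.71 × 91 = 184.61 → 185
G = 224 + 0.71 × (71 − 224) = 224 + 0.71 × -153 = 115.37 → 115
B = 180 + 0.71 × (145 − 180) = 180 + 0.71 × -35 = 155.15 → 155
So the blended color is (185, 115, 155), about #b9739b.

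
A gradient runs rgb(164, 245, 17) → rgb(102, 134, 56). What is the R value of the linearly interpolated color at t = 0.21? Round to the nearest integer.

151

R = 164 + 0.21 × (102 − 164) = 150.98 → 151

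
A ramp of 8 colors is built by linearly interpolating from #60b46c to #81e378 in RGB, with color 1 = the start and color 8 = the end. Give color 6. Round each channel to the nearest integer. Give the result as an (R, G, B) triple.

(120, 214, 117)

With 8 swatches and endpoints inclusive, swatch 6 sits at t = (6 − 1)/(8 − 1) = 5/7 ≈ 0.7143.
#60b46c → (96, 180, 108); #81e378 → (129, 227, 120).
R = 96 + 0.7143 × (129 − 96) = 119.572 → 120
G = 180 + 0.7143 × (227 − 180) = 213.572 → 214
B = 108 + 0.7143 × (120 − 108) = 116.572 → 117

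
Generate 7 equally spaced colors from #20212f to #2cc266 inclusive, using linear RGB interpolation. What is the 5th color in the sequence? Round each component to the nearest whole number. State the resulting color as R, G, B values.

(40, 140, 84)

With 7 swatches and endpoints inclusive, swatch 5 sits at t = (5 − 1)/(7 − 1) = 4/6 ≈ 0.6667.
#20212f → (32, 33, 47); #2cc266 → (44, 194, 102).
R = 32 + 0.6667 × (44 − 32) = 40 → 40
G = 33 + 0.6667 × (194 − 33) = 140.339 → 140
B = 47 + 0.6667 × (102 − 47) = 83.668 → 84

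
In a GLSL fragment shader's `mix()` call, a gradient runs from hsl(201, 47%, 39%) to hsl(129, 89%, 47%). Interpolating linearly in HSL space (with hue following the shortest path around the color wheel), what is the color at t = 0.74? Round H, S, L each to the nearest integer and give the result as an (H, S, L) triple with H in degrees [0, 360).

Hue arc: Δh = 129 − 201 = -72° (|Δh| ≤ 180, already the shorter path).
H = 201 + 0.74 × (-72) = 147.72 → 148°
S = 47 + 0.74 × (89 − 47) = 78.08 → 78%
L = 39 + 0.74 × (47 − 39) = 44.92 → 45%

(148, 78, 45)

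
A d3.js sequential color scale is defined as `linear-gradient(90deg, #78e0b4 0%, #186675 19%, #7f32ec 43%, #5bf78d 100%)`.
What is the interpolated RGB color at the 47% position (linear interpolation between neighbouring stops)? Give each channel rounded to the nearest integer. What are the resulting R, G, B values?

47% lies between the 43% and 100% stops, so the local fraction is t = (47 − 43)/(100 − 43) = 4/57 ≈ 0.0702.
#7f32ec → (127, 50, 236); #5bf78d → (91, 247, 141).
R = 127 + 0.0702 × (91 − 127) = 124.473 → 124
G = 50 + 0.0702 × (247 − 50) = 63.829 → 64
B = 236 + 0.0702 × (141 − 236) = 229.331 → 229

(124, 64, 229)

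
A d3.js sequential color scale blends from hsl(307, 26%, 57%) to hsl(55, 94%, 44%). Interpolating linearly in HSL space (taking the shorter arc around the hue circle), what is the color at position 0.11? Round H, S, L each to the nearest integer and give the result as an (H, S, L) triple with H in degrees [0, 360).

Hue: 55 − 307 = -252°, but |-252| > 180 so the shorter arc goes the other way: Δh = -252 + 360 = 108°.
H = 307 + 0.11 × (108) = 318.88 → 319°
S = 26 + 0.11 × (94 − 26) = 33.48 → 33%
L = 57 + 0.11 × (44 − 57) = 55.57 → 56%

(319, 33, 56)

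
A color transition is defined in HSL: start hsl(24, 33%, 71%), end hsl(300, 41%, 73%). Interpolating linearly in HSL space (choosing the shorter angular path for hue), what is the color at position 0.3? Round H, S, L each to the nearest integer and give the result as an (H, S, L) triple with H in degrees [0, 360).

Hue: 300 − 24 = 276°, but |276| > 180 so the shorter arc goes the other way: Δh = 276 − 360 = -84°.
H = 24 + 0.3 × (-84) = -1.2 → -1 → -1 mod 360 = 359°
S = 33 + 0.3 × (41 − 33) = 35.4 → 35%
L = 71 + 0.3 × (73 − 71) = 71.6 → 72%

(359, 35, 72)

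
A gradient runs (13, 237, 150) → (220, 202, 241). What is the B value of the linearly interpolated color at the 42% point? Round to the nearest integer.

188

B = 150 + 0.42 × (241 − 150) = 188.22 → 188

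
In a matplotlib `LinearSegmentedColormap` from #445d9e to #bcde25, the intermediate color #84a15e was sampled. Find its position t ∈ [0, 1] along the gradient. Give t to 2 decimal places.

Invert the lerp on the G channel (largest span, 129): t = (161 − 93) / (222 − 93) = 68/129 = 0.52713.
Check on R: (132 − 68)/(188 − 68) = 0.5333 ✓

0.53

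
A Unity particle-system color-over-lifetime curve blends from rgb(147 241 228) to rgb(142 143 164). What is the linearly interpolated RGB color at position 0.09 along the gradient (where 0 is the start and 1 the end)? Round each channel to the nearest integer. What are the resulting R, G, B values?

R = 147 + 0.09 × (142 − 147) = 147 + 0.09 × -5 = 146.55 → 147
G = 241 + 0.09 × (143 − 241) = 241 + 0.09 × -98 = 232.18 → 232
B = 228 + 0.09 × (164 − 228) = 228 + 0.09 × -64 = 222.24 → 222

(147, 232, 222)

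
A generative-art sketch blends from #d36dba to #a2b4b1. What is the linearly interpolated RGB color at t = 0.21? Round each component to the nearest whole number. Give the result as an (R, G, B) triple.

#d36dba → (211, 109, 186); #a2b4b1 → (162, 180, 177).
R = 211 + 0.21 × (162 − 211) = 211 + 0.21 × -49 = 200.71 → 201
G = 109 + 0.21 × (180 − 109) = 109 + 0.21 × 71 = 123.91 → 124
B = 186 + 0.21 × (177 − 186) = 186 + 0.21 × -9 = 184.11 → 184

(201, 124, 184)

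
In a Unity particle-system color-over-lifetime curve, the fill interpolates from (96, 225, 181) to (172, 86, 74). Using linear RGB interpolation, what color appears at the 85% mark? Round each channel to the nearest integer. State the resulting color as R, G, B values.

85% corresponds to t = 0.85.
R = 96 + 0.85 × (172 − 96) = 96 + 0.85 × 76 = 160.6 → 161
G = 225 + 0.85 × (86 − 225) = 225 + 0.85 × -139 = 106.85 → 107
B = 181 + 0.85 × (74 − 181) = 181 + 0.85 × -107 = 90.05 → 90

(161, 107, 90)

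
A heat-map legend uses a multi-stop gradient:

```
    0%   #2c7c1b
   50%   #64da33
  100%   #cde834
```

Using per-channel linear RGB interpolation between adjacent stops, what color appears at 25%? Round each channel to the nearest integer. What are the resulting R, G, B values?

(72, 171, 39)

25% lies between the 0% and 50% stops, so the local fraction is t = (25 − 0)/(50 − 0) = 25/50 ≈ 0.5.
#2c7c1b → (44, 124, 27); #64da33 → (100, 218, 51).
R = 44 + 0.5 × (100 − 44) = 72 → 72
G = 124 + 0.5 × (218 − 124) = 171 → 171
B = 27 + 0.5 × (51 − 27) = 39 → 39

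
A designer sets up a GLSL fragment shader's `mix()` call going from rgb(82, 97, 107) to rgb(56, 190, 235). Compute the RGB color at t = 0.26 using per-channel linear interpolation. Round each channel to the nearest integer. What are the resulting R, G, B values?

(75, 121, 140)

R = 82 + 0.26 × (56 − 82) = 82 + 0.26 × -26 = 75.24 → 75
G = 97 + 0.26 × (190 − 97) = 97 + 0.26 × 93 = 121.18 → 121
B = 107 + 0.26 × (235 − 107) = 107 + 0.26 × 128 = 140.28 → 140
So the blended color is (75, 121, 140), about #4b798c.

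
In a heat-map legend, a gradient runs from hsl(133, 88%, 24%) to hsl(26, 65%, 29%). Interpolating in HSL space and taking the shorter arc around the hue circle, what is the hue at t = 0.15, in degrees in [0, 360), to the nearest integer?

Hue arc: Δh = 26 − 133 = -107° (|Δh| ≤ 180, already the shorter path).
H = 133 + 0.15 × (-107) = 116.95 → 117°

117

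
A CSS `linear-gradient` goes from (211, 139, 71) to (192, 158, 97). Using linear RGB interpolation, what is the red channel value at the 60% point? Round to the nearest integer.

200

R = 211 + 0.6 × (192 − 211) = 199.6 → 200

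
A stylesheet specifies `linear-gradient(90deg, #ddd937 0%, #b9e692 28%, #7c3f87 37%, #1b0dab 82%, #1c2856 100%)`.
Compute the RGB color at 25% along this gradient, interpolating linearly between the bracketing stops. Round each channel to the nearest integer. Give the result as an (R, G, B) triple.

(189, 229, 136)

25% lies between the 0% and 28% stops, so the local fraction is t = (25 − 0)/(28 − 0) = 25/28 ≈ 0.8929.
#ddd937 → (221, 217, 55); #b9e692 → (185, 230, 146).
R = 221 + 0.8929 × (185 − 221) = 188.856 → 189
G = 217 + 0.8929 × (230 − 217) = 228.608 → 229
B = 55 + 0.8929 × (146 − 55) = 136.254 → 136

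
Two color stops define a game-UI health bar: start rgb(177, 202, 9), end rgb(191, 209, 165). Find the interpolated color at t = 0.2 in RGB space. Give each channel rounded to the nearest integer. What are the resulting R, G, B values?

(180, 203, 40)

R = 177 + 0.2 × (191 − 177) = 177 + 0.2 × 14 = 179.8 → 180
G = 202 + 0.2 × (209 − 202) = 202 + 0.2 × 7 = 203.4 → 203
B = 9 + 0.2 × (165 − 9) = 9 + 0.2 × 156 = 40.2 → 40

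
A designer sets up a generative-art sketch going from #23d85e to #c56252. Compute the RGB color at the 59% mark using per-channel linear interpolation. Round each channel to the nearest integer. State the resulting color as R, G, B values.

#23d85e → (35, 216, 94); #c56252 → (197, 98, 82).
59% corresponds to t = 0.59.
R = 35 + 0.59 × (197 − 35) = 35 + 0.59 × 162 = 130.58 → 131
G = 216 + 0.59 × (98 − 216) = 216 + 0.59 × -118 = 146.38 → 146
B = 94 + 0.59 × (82 − 94) = 94 + 0.59 × -12 = 86.92 → 87

(131, 146, 87)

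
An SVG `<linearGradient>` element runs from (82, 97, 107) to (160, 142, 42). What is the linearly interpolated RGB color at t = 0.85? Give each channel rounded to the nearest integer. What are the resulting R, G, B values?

R = 82 + 0.85 × (160 − 82) = 82 + 0.85 × 78 = 148.3 → 148
G = 97 + 0.85 × (142 − 97) = 97 + 0.85 × 45 = 135.25 → 135
B = 107 + 0.85 × (42 − 107) = 107 + 0.85 × -65 = 51.75 → 52
So the blended color is (148, 135, 52), about #948734.

(148, 135, 52)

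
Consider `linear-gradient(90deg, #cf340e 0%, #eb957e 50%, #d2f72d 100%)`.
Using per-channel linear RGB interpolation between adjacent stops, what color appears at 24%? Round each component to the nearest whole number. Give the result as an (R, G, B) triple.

24% lies between the 0% and 50% stops, so the local fraction is t = (24 − 0)/(50 − 0) = 24/50 ≈ 0.48.
#cf340e → (207, 52, 14); #eb957e → (235, 149, 126).
R = 207 + 0.48 × (235 − 207) = 220.44 → 220
G = 52 + 0.48 × (149 − 52) = 98.56 → 99
B = 14 + 0.48 × (126 − 14) = 67.76 → 68

(220, 99, 68)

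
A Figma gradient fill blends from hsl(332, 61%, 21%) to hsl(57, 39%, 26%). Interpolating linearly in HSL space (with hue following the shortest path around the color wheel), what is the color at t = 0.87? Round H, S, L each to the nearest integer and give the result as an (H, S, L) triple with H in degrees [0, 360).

Hue: 57 − 332 = -275°, but |-275| > 180 so the shorter arc goes the other way: Δh = -275 + 360 = 85°.
H = 332 + 0.87 × (85) = 405.95 → 406 → 406 mod 360 = 46°
S = 61 + 0.87 × (39 − 61) = 41.86 → 42%
L = 21 + 0.87 × (26 − 21) = 25.35 → 25%

(46, 42, 25)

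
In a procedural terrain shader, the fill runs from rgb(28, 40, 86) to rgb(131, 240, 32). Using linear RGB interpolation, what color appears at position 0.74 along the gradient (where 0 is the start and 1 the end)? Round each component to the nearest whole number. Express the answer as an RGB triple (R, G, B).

R = 28 + 0.74 × (131 − 28) = 28 + 0.74 × 103 = 104.22 → 104
G = 40 + 0.74 × (240 − 40) = 40 + 0.74 × 200 = 188 → 188
B = 86 + 0.74 × (32 − 86) = 86 + 0.74 × -54 = 46.04 → 46
So the blended color is (104, 188, 46), about #68bc2e.

(104, 188, 46)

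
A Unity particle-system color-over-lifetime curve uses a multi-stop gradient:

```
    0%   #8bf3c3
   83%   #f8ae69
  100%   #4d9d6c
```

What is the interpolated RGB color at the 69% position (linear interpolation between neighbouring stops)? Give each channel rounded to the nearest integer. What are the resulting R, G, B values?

(230, 186, 120)

69% lies between the 0% and 83% stops, so the local fraction is t = (69 − 0)/(83 − 0) = 69/83 ≈ 0.8313.
#8bf3c3 → (139, 243, 195); #f8ae69 → (248, 174, 105).
R = 139 + 0.8313 × (248 − 139) = 229.612 → 230
G = 243 + 0.8313 × (174 − 243) = 185.64 → 186
B = 195 + 0.8313 × (105 − 195) = 120.183 → 120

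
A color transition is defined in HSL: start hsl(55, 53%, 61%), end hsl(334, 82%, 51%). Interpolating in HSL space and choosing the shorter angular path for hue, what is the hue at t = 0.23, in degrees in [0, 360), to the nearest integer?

Hue: 334 − 55 = 279°, but |279| > 180 so the shorter arc goes the other way: Δh = 279 − 360 = -81°.
H = 55 + 0.23 × (-81) = 36.37 → 36°

36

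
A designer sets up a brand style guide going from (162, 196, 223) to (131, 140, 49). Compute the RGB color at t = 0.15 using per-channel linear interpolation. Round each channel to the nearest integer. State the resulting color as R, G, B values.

(157, 188, 197)

R = 162 + 0.15 × (131 − 162) = 162 + 0.15 × -31 = 157.35 → 157
G = 196 + 0.15 × (140 − 196) = 196 + 0.15 × -56 = 187.6 → 188
B = 223 + 0.15 × (49 − 223) = 223 + 0.15 × -174 = 196.9 → 197
So the blended color is (157, 188, 197), about #9dbcc5.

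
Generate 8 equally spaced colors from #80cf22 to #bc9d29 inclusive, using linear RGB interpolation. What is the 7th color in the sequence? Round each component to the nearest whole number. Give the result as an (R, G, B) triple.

With 8 swatches and endpoints inclusive, swatch 7 sits at t = (7 − 1)/(8 − 1) = 6/7 ≈ 0.8571.
#80cf22 → (128, 207, 34); #bc9d29 → (188, 157, 41).
R = 128 + 0.8571 × (188 − 128) = 179.426 → 179
G = 207 + 0.8571 × (157 − 207) = 164.145 → 164
B = 34 + 0.8571 × (41 − 34) = 40 → 40

(179, 164, 40)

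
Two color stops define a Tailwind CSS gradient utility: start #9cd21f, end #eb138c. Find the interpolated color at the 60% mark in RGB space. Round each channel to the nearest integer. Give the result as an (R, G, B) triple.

#9cd21f → (156, 210, 31); #eb138c → (235, 19, 140).
60% corresponds to t = 0.6.
R = 156 + 0.6 × (235 − 156) = 156 + 0.6 × 79 = 203.4 → 203
G = 210 + 0.6 × (19 − 210) = 210 + 0.6 × -191 = 95.4 → 95
B = 31 + 0.6 × (140 − 31) = 31 + 0.6 × 109 = 96.4 → 96
So the blended color is (203, 95, 96), about #cb5f60.

(203, 95, 96)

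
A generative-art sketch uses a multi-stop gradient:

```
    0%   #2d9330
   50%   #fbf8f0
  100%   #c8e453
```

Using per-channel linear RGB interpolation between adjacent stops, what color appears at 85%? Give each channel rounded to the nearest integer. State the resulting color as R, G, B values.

85% lies between the 50% and 100% stops, so the local fraction is t = (85 − 50)/(100 − 50) = 35/50 ≈ 0.7.
#fbf8f0 → (251, 248, 240); #c8e453 → (200, 228, 83).
R = 251 + 0.7 × (200 − 251) = 215.3 → 215
G = 248 + 0.7 × (228 − 248) = 234 → 234
B = 240 + 0.7 × (83 − 240) = 130.1 → 130

(215, 234, 130)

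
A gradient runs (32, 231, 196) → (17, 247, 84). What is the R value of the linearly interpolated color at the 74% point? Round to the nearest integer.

21

R = 32 + 0.74 × (17 − 32) = 20.9 → 21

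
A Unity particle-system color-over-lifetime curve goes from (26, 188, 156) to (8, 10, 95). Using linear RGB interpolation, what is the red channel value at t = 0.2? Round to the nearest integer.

22

R = 26 + 0.2 × (8 − 26) = 22.4 → 22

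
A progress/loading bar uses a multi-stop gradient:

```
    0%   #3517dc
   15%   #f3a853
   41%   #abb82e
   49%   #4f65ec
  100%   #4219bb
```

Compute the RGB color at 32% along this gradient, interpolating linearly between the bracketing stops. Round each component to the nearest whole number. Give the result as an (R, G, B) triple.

32% lies between the 15% and 41% stops, so the local fraction is t = (32 − 15)/(41 − 15) = 17/26 ≈ 0.6538.
#f3a853 → (243, 168, 83); #abb82e → (171, 184, 46).
R = 243 + 0.6538 × (171 − 243) = 195.926 → 196
G = 168 + 0.6538 × (184 − 168) = 178.461 → 178
B = 83 + 0.6538 × (46 − 83) = 58.809 → 59

(196, 178, 59)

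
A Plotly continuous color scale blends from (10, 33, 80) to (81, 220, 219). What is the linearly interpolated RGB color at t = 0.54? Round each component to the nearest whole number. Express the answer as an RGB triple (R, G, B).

R = 10 + 0.54 × (81 − 10) = 10 + 0.54 × 71 = 48.34 → 48
G = 33 + 0.54 × (220 − 33) = 33 + 0.54 × 187 = 133.98 → 134
B = 80 + 0.54 × (219 − 80) = 80 + 0.54 × 139 = 155.06 → 155

(48, 134, 155)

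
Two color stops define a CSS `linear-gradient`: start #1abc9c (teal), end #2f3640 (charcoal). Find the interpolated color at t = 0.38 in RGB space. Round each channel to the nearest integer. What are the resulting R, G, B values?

(34, 137, 121)

#1abc9c → (26, 188, 156); #2f3640 → (47, 54, 64).
R = 26 + 0.38 × (47 − 26) = 26 + 0.38 × 21 = 33.98 → 34
G = 188 + 0.38 × (54 − 188) = 188 + 0.38 × -134 = 137.08 → 137
B = 156 + 0.38 × (64 − 156) = 156 + 0.38 × -92 = 121.04 → 121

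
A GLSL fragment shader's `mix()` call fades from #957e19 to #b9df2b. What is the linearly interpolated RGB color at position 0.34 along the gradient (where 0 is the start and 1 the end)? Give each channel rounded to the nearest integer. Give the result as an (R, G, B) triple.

(161, 159, 31)

#957e19 → (149, 126, 25); #b9df2b → (185, 223, 43).
R = 149 + 0.34 × (185 − 149) = 149 + 0.34 × 36 = 161.24 → 161
G = 126 + 0.34 × (223 − 126) = 126 + 0.34 × 97 = 158.98 → 159
B = 25 + 0.34 × (43 − 25) = 25 + 0.34 × 18 = 31.12 → 31
So the blended color is (161, 159, 31), about #a19f1f.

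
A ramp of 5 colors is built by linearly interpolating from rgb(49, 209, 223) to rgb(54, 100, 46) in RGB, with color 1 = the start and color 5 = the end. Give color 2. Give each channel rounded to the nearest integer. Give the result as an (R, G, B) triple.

(50, 182, 179)

With 5 swatches and endpoints inclusive, swatch 2 sits at t = (2 − 1)/(5 − 1) = 1/4 ≈ 0.25.
R = 49 + 0.25 × (54 − 49) = 50.25 → 50
G = 209 + 0.25 × (100 − 209) = 181.75 → 182
B = 223 + 0.25 × (46 − 223) = 178.75 → 179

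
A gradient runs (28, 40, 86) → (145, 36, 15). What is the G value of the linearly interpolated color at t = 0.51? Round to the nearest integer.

38

G = 40 + 0.51 × (36 − 40) = 37.96 → 38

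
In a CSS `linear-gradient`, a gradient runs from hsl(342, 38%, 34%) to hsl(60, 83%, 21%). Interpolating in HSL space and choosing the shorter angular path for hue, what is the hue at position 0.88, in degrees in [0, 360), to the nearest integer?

51

Hue: 60 − 342 = -282°, but |-282| > 180 so the shorter arc goes the other way: Δh = -282 + 360 = 78°.
H = 342 + 0.88 × (78) = 410.64 → 411 → 411 mod 360 = 51°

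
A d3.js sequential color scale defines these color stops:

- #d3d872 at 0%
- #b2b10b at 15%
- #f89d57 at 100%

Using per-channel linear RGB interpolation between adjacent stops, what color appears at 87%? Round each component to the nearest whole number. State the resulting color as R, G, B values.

(237, 160, 75)

87% lies between the 15% and 100% stops, so the local fraction is t = (87 − 15)/(100 − 15) = 72/85 ≈ 0.8471.
#b2b10b → (178, 177, 11); #f89d57 → (248, 157, 87).
R = 178 + 0.8471 × (248 − 178) = 237.297 → 237
G = 177 + 0.8471 × (157 − 177) = 160.058 → 160
B = 11 + 0.8471 × (87 − 11) = 75.38 → 75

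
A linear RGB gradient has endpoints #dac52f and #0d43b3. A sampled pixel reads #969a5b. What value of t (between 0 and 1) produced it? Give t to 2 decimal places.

Invert the lerp on the R channel (largest span, 205): t = (150 − 218) / (13 − 218) = -68/-205 = 0.33171.
Check on G: (154 − 197)/(67 − 197) = 0.3308 ✓

0.33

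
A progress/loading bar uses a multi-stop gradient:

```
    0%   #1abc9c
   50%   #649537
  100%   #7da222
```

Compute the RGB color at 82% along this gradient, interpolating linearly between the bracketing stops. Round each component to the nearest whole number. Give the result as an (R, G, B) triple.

(116, 157, 42)

82% lies between the 50% and 100% stops, so the local fraction is t = (82 − 50)/(100 − 50) = 32/50 ≈ 0.64.
#649537 → (100, 149, 55); #7da222 → (125, 162, 34).
R = 100 + 0.64 × (125 − 100) = 116 → 116
G = 149 + 0.64 × (162 − 149) = 157.32 → 157
B = 55 + 0.64 × (34 − 55) = 41.56 → 42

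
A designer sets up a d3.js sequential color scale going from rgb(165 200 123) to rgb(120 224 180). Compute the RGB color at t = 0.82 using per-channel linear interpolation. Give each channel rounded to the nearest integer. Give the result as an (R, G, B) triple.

R = 165 + 0.82 × (120 − 165) = 165 + 0.82 × -45 = 128.1 → 128
G = 200 + 0.82 × (224 − 200) = 200 + 0.82 × 24 = 219.68 → 220
B = 123 + 0.82 × (180 − 123) = 123 + 0.82 × 57 = 169.74 → 170

(128, 220, 170)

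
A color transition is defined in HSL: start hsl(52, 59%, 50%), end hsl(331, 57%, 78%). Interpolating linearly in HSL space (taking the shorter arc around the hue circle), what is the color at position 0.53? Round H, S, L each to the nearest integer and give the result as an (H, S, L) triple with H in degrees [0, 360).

(9, 58, 65)

Hue: 331 − 52 = 279°, but |279| > 180 so the shorter arc goes the other way: Δh = 279 − 360 = -81°.
H = 52 + 0.53 × (-81) = 9.07 → 9°
S = 59 + 0.53 × (57 − 59) = 57.94 → 58%
L = 50 + 0.53 × (78 − 50) = 64.84 → 65%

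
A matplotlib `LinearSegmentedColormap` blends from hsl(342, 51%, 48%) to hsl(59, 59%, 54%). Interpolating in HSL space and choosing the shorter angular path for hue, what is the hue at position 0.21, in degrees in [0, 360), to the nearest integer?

358

Hue: 59 − 342 = -283°, but |-283| > 180 so the shorter arc goes the other way: Δh = -283 + 360 = 77°.
H = 342 + 0.21 × (77) = 358.17 → 358°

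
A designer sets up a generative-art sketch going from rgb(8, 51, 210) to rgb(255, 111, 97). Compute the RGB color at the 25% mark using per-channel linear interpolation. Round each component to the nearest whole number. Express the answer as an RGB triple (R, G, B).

(70, 66, 182)

25% corresponds to t = 0.25.
R = 8 + 0.25 × (255 − 8) = 8 + 0.25 × 247 = 69.75 → 70
G = 51 + 0.25 × (111 − 51) = 51 + 0.25 × 60 = 66 → 66
B = 210 + 0.25 × (97 − 210) = 210 + 0.25 × -113 = 181.75 → 182
So the blended color is (70, 66, 182), about #4642b6.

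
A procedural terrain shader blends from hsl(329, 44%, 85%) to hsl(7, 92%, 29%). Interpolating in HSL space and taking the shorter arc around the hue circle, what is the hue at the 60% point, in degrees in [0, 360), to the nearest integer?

Hue: 7 − 329 = -322°, but |-322| > 180 so the shorter arc goes the other way: Δh = -322 + 360 = 38°.
H = 329 + 0.6 × (38) = 351.8 → 352°

352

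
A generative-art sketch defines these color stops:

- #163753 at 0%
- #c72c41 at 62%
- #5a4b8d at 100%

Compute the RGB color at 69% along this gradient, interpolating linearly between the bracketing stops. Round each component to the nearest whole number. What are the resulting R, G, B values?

(179, 50, 79)

69% lies between the 62% and 100% stops, so the local fraction is t = (69 − 62)/(100 − 62) = 7/38 ≈ 0.1842.
#c72c41 → (199, 44, 65); #5a4b8d → (90, 75, 141).
R = 199 + 0.1842 × (90 − 199) = 178.922 → 179
G = 44 + 0.1842 × (75 − 44) = 49.71 → 50
B = 65 + 0.1842 × (141 − 65) = 78.999 → 79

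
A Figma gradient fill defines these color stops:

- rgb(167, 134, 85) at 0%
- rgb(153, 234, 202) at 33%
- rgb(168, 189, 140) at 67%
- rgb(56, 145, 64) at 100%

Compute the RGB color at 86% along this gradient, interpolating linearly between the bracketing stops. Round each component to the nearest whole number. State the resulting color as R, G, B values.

86% lies between the 67% and 100% stops, so the local fraction is t = (86 − 67)/(100 − 67) = 19/33 ≈ 0.5758.
R = 168 + 0.5758 × (56 − 168) = 103.51 → 104
G = 189 + 0.5758 × (145 − 189) = 163.665 → 164
B = 140 + 0.5758 × (64 − 140) = 96.239 → 96

(104, 164, 96)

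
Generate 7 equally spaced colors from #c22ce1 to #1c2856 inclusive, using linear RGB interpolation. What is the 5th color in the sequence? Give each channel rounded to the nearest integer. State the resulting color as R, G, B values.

With 7 swatches and endpoints inclusive, swatch 5 sits at t = (5 − 1)/(7 − 1) = 4/6 ≈ 0.6667.
#c22ce1 → (194, 44, 225); #1c2856 → (28, 40, 86).
R = 194 + 0.6667 × (28 − 194) = 83.328 → 83
G = 44 + 0.6667 × (40 − 44) = 41.333 → 41
B = 225 + 0.6667 × (86 − 225) = 132.329 → 132

(83, 41, 132)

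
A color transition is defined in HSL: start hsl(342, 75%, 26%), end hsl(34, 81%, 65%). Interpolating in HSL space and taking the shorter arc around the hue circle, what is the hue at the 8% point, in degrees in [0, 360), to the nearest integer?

346

Hue: 34 − 342 = -308°, but |-308| > 180 so the shorter arc goes the other way: Δh = -308 + 360 = 52°.
H = 342 + 0.08 × (52) = 346.16 → 346°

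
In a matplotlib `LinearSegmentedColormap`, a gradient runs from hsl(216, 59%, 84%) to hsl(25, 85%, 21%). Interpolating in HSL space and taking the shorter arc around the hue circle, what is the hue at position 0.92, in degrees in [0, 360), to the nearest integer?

Hue: 25 − 216 = -191°, but |-191| > 180 so the shorter arc goes the other way: Δh = -191 + 360 = 169°.
H = 216 + 0.92 × (169) = 371.48 → 371 → 371 mod 360 = 11°

11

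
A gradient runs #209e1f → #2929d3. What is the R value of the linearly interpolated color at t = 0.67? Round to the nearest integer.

R₁ = 32 (from #209e1f), R₂ = 41 (from #2929d3).
R = 32 + 0.67 × (41 − 32) = 38.03 → 38

38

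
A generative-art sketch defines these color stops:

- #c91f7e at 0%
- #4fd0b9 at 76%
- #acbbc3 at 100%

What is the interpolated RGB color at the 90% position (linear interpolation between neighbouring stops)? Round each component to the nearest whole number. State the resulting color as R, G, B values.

(133, 196, 191)

90% lies between the 76% and 100% stops, so the local fraction is t = (90 − 76)/(100 − 76) = 14/24 ≈ 0.5833.
#4fd0b9 → (79, 208, 185); #acbbc3 → (172, 187, 195).
R = 79 + 0.5833 × (172 − 79) = 133.247 → 133
G = 208 + 0.5833 × (187 − 208) = 195.751 → 196
B = 185 + 0.5833 × (195 − 185) = 190.833 → 191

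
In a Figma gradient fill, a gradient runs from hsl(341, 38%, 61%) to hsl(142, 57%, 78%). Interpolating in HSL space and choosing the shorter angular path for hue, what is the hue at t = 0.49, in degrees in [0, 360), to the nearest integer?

60

Hue: 142 − 341 = -199°, but |-199| > 180 so the shorter arc goes the other way: Δh = -199 + 360 = 161°.
H = 341 + 0.49 × (161) = 419.89 → 420 → 420 mod 360 = 60°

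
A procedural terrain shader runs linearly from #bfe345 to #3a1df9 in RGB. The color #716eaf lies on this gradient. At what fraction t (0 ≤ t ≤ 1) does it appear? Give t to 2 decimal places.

Invert the lerp on the G channel (largest span, 198): t = (110 − 227) / (29 − 227) = -117/-198 = 0.59091.
Check on R: (113 − 191)/(58 − 191) = 0.5865 ✓

0.59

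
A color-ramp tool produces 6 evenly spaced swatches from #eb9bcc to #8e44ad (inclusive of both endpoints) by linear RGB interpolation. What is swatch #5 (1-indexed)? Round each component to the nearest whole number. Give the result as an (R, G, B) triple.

With 6 swatches and endpoints inclusive, swatch 5 sits at t = (5 − 1)/(6 − 1) = 4/5 ≈ 0.8.
#eb9bcc → (235, 155, 204); #8e44ad → (142, 68, 173).
R = 235 + 0.8 × (142 − 235) = 160.6 → 161
G = 155 + 0.8 × (68 − 155) = 85.4 → 85
B = 204 + 0.8 × (173 − 204) = 179.2 → 179

(161, 85, 179)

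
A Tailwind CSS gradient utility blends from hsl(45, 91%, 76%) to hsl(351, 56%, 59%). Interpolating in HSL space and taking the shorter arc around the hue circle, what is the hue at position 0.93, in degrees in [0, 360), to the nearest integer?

355

Hue: 351 − 45 = 306°, but |306| > 180 so the shorter arc goes the other way: Δh = 306 − 360 = -54°.
H = 45 + 0.93 × (-54) = -5.22 → -5 → -5 mod 360 = 355°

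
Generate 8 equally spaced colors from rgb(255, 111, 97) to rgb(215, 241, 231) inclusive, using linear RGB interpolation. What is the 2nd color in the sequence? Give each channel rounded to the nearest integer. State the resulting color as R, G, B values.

With 8 swatches and endpoints inclusive, swatch 2 sits at t = (2 − 1)/(8 − 1) = 1/7 ≈ 0.1429.
R = 255 + 0.1429 × (215 − 255) = 249.284 → 249
G = 111 + 0.1429 × (241 − 111) = 129.577 → 130
B = 97 + 0.1429 × (231 − 97) = 116.149 → 116

(249, 130, 116)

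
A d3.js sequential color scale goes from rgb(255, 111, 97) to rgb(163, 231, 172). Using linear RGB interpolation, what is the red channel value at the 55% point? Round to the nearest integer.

R = 255 + 0.55 × (163 − 255) = 204.4 → 204

204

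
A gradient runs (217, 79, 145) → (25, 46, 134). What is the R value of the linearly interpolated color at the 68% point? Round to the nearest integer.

86

R = 217 + 0.68 × (25 − 217) = 86.44 → 86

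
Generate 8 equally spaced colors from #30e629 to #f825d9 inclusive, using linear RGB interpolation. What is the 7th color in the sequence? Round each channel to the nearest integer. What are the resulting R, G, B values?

(219, 65, 192)

With 8 swatches and endpoints inclusive, swatch 7 sits at t = (7 − 1)/(8 − 1) = 6/7 ≈ 0.8571.
#30e629 → (48, 230, 41); #f825d9 → (248, 37, 217).
R = 48 + 0.8571 × (248 − 48) = 219.42 → 219
G = 230 + 0.8571 × (37 − 230) = 64.58 → 65
B = 41 + 0.8571 × (217 − 41) = 191.85 → 192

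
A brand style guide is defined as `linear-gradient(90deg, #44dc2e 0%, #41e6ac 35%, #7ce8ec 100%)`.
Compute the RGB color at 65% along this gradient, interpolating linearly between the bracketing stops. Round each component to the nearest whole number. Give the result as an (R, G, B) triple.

65% lies between the 35% and 100% stops, so the local fraction is t = (65 − 35)/(100 − 35) = 30/65 ≈ 0.4615.
#41e6ac → (65, 230, 172); #7ce8ec → (124, 232, 236).
R = 65 + 0.4615 × (124 − 65) = 92.228 → 92
G = 230 + 0.4615 × (232 − 230) = 230.923 → 231
B = 172 + 0.4615 × (236 − 172) = 201.536 → 202

(92, 231, 202)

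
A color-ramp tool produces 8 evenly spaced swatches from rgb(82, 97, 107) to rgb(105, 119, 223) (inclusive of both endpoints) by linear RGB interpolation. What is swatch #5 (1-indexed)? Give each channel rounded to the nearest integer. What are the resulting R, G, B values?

(95, 110, 173)

With 8 swatches and endpoints inclusive, swatch 5 sits at t = (5 − 1)/(8 − 1) = 4/7 ≈ 0.5714.
R = 82 + 0.5714 × (105 − 82) = 95.142 → 95
G = 97 + 0.5714 × (119 − 97) = 109.571 → 110
B = 107 + 0.5714 × (223 − 107) = 173.282 → 173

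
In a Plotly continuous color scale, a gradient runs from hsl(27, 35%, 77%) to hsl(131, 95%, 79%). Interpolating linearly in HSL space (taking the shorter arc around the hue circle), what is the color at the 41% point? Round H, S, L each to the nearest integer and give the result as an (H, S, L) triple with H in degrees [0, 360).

(70, 60, 78)

Hue arc: Δh = 131 − 27 = 104° (|Δh| ≤ 180, already the shorter path).
H = 27 + 0.41 × (104) = 69.64 → 70°
S = 35 + 0.41 × (95 − 35) = 59.6 → 60%
L = 77 + 0.41 × (79 − 77) = 77.82 → 78%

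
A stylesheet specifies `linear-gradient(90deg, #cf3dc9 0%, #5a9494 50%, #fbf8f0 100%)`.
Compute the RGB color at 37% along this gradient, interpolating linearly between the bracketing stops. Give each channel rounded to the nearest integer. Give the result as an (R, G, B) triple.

37% lies between the 0% and 50% stops, so the local fraction is t = (37 − 0)/(50 − 0) = 37/50 ≈ 0.74.
#cf3dc9 → (207, 61, 201); #5a9494 → (90, 148, 148).
R = 207 + 0.74 × (90 − 207) = 120.42 → 120
G = 61 + 0.74 × (148 − 61) = 125.38 → 125
B = 201 + 0.74 × (148 − 201) = 161.78 → 162

(120, 125, 162)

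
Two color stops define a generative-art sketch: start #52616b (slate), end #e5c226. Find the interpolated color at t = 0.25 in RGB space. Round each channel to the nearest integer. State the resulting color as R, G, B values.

#52616b → (82, 97, 107); #e5c226 → (229, 194, 38).
R = 82 + 0.25 × (229 − 82) = 82 + 0.25 × 147 = 118.75 → 119
G = 97 + 0.25 × (194 − 97) = 97 + 0.25 × 97 = 121.25 → 121
B = 107 + 0.25 × (38 − 107) = 107 + 0.25 × -69 = 89.75 → 90

(119, 121, 90)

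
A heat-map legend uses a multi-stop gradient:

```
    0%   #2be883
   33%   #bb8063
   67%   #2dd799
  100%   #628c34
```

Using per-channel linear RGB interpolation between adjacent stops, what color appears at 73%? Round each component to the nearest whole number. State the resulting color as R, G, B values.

73% lies between the 67% and 100% stops, so the local fraction is t = (73 − 67)/(100 − 67) = 6/33 ≈ 0.1818.
#2dd799 → (45, 215, 153); #628c34 → (98, 140, 52).
R = 45 + 0.1818 × (98 − 45) = 54.635 → 55
G = 215 + 0.1818 × (140 − 215) = 201.365 → 201
B = 153 + 0.1818 × (52 − 153) = 134.638 → 135

(55, 201, 135)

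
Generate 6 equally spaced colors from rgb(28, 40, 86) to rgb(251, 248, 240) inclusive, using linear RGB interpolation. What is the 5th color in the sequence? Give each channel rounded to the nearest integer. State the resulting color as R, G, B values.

With 6 swatches and endpoints inclusive, swatch 5 sits at t = (5 − 1)/(6 − 1) = 4/5 ≈ 0.8.
R = 28 + 0.8 × (251 − 28) = 206.4 → 206
G = 40 + 0.8 × (248 − 40) = 206.4 → 206
B = 86 + 0.8 × (240 − 86) = 209.2 → 209

(206, 206, 209)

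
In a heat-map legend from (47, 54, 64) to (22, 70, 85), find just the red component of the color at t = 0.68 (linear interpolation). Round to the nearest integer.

R = 47 + 0.68 × (22 − 47) = 30 → 30

30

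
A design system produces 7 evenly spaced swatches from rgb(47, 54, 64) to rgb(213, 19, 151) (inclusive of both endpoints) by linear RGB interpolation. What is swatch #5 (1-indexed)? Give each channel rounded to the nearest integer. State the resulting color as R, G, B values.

(158, 31, 122)

With 7 swatches and endpoints inclusive, swatch 5 sits at t = (5 − 1)/(7 − 1) = 4/6 ≈ 0.6667.
R = 47 + 0.6667 × (213 − 47) = 157.672 → 158
G = 54 + 0.6667 × (19 − 54) = 30.666 → 31
B = 64 + 0.6667 × (151 − 64) = 122.003 → 122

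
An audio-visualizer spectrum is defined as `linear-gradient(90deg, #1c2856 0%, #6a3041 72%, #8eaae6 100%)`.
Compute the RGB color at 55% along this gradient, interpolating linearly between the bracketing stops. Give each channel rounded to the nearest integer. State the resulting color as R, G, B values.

(88, 46, 70)

55% lies between the 0% and 72% stops, so the local fraction is t = (55 − 0)/(72 − 0) = 55/72 ≈ 0.7639.
#1c2856 → (28, 40, 86); #6a3041 → (106, 48, 65).
R = 28 + 0.7639 × (106 − 28) = 87.584 → 88
G = 40 + 0.7639 × (48 − 40) = 46.111 → 46
B = 86 + 0.7639 × (65 − 86) = 69.958 → 70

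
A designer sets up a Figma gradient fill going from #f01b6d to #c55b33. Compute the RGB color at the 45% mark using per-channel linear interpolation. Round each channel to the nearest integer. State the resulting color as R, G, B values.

#f01b6d → (240, 27, 109); #c55b33 → (197, 91, 51).
45% corresponds to t = 0.45.
R = 240 + 0.45 × (197 − 240) = 240 + 0.45 × -43 = 220.65 → 221
G = 27 + 0.45 × (91 − 27) = 27 + 0.45 × 64 = 55.8 → 56
B = 109 + 0.45 × (51 − 109) = 109 + 0.45 × -58 = 82.9 → 83

(221, 56, 83)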